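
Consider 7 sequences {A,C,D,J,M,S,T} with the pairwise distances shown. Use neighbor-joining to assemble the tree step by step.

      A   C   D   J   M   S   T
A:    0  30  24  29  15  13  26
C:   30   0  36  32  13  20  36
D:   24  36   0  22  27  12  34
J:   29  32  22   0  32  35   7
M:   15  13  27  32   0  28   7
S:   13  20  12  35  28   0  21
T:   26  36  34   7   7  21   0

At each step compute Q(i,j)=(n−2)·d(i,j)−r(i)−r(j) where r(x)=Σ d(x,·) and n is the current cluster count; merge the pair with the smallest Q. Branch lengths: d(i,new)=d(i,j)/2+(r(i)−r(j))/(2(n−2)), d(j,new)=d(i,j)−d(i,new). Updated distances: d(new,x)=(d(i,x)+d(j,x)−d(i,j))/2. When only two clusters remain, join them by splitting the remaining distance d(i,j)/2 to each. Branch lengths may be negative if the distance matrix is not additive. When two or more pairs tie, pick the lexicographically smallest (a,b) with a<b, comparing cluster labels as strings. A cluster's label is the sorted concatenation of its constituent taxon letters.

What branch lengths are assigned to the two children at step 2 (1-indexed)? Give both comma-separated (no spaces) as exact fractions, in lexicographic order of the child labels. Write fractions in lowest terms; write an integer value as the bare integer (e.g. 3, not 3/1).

165/16,43/16

1. join J+T (d=7, Q=-253) ⇒ JT; edges |J|=61/10, |T|=9/10
  updated: d(A,JT)=24, d(C,JT)=61/2, d(D,JT)=49/2, d(JT,M)=16, d(JT,S)=49/2
2. join C+M (d=13, Q=-353/2) ⇒ CM; edges |C|=165/16, |M|=43/16
  updated: d(A,CM)=16, d(CM,D)=25, d(CM,JT)=67/4, d(CM,S)=35/2
3. join D+S (d=12, Q=-233/2) ⇒ DS; edges |D|=109/12, |S|=35/12
  updated: d(A,DS)=25/2, d(CM,DS)=61/4, d(DS,JT)=37/2
4. join A+DS (d=25/2, Q=-295/4) ⇒ ADS; edges |A|=125/16, |DS|=75/16
  updated: d(ADS,CM)=75/8, d(ADS,JT)=15
5. join ADS+CM (d=75/8, Q=-329/8) ⇒ ACDMS; edges |ADS|=61/16, |CM|=89/16
  updated: d(ACDMS,JT)=179/16
6. join ACDMS+JT (d=179/16) ⇒ ACDJMST; edges |ACDMS|=179/32, |JT|=179/32
final tree: (((A:125/16,(D:109/12,S:35/12):75/16):61/16,(C:165/16,M:43/16):89/16):179/32,(J:61/10,T:9/10):179/32)
total length: 1041/16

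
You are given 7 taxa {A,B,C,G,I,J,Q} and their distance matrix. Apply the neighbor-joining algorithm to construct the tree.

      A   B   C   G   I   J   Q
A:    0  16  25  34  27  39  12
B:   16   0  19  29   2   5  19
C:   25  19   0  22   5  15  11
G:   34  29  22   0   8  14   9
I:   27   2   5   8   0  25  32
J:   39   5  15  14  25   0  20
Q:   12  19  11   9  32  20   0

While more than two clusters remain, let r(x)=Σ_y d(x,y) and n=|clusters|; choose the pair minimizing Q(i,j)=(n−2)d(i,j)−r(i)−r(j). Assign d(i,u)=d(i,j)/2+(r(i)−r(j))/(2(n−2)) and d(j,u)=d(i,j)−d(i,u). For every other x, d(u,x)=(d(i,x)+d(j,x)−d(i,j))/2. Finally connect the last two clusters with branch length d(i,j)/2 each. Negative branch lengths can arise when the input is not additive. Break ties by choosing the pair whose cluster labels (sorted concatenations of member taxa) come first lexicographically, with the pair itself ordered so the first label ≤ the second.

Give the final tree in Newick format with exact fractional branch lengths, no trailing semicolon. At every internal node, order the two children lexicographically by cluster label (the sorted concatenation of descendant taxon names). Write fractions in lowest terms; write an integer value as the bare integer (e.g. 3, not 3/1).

iteration 1: select A,Q (d=12, Q=-196); attach at lengths (11, 1); label the merged cluster AQ
  updated: d(AQ,B)=23/2, d(AQ,C)=12, d(AQ,G)=31/2, d(AQ,I)=47/2, d(AQ,J)=47/2
iteration 2: select B,J (d=5, Q=-129); attach at lengths (1/2, 9/2); label the merged cluster BJ
  updated: d(AQ,BJ)=15, d(BJ,C)=29/2, d(BJ,G)=19, d(BJ,I)=11
iteration 3: select G,I (d=8, Q=-88); attach at lengths (41/6, 7/6); label the merged cluster GI
  updated: d(AQ,GI)=31/2, d(BJ,GI)=11, d(C,GI)=19/2
iteration 4: select AQ,C (d=12, Q=-109/2); attach at lengths (61/8, 35/8); label the merged cluster ACQ
  updated: d(ACQ,BJ)=35/4, d(ACQ,GI)=13/2
iteration 5: select ACQ,BJ (d=35/4, Q=-105/4); attach at lengths (17/8, 53/8); label the merged cluster ABCJQ
  updated: d(ABCJQ,GI)=35/8
iteration 6: select ABCJQ,GI (d=35/8); attach at lengths (35/16, 35/16); label the merged cluster ABCGIJQ
final tree: ((((A:11,Q:1):61/8,C:35/8):17/8,(B:1/2,J:9/2):53/8):35/16,(G:41/6,I:7/6):35/16)
total length: 401/8

((((A:11,Q:1):61/8,C:35/8):17/8,(B:1/2,J:9/2):53/8):35/16,(G:41/6,I:7/6):35/16)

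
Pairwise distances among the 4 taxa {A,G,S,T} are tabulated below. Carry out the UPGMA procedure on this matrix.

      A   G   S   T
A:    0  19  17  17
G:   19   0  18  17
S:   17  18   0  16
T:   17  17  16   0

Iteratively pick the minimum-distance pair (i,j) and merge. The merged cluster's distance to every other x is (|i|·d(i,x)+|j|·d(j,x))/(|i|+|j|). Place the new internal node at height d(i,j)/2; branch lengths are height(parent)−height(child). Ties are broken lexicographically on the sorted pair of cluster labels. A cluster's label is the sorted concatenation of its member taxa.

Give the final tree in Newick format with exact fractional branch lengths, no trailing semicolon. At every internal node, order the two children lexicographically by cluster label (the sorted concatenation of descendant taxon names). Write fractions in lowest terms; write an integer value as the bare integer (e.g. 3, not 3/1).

1. join S+T (d=16) ⇒ ST; edges |S|=8, |T|=8
  updated: d(A,ST)=17, d(G,ST)=35/2
2. join A+ST (d=17) ⇒ AST; edges |A|=17/2, |ST|=1/2
  updated: d(AST,G)=18
3. join AST+G (d=18) ⇒ AGST; edges |AST|=1/2, |G|=9
final tree: ((A:17/2,(S:8,T:8):1/2):1/2,G:9)
total length: 69/2

((A:17/2,(S:8,T:8):1/2):1/2,G:9)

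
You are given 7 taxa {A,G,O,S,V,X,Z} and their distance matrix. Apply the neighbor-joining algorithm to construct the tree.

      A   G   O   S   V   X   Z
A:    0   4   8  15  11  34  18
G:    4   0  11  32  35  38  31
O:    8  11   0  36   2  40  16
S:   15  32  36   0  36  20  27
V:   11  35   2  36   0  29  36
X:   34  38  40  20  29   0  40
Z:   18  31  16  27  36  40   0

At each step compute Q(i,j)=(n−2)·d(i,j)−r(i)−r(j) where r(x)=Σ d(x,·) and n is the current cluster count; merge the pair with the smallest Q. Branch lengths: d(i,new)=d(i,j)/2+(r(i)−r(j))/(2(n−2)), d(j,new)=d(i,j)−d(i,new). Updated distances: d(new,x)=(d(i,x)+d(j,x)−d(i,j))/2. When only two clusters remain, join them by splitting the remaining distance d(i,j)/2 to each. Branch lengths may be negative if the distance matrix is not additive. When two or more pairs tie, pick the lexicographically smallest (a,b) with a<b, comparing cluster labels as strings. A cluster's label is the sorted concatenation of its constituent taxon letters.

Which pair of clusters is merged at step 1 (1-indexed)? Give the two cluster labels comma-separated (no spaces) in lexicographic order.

step 1: merge (S,X) at d=20, Q=-267; branch lengths S→13/2, X→27/2; new cluster SX
  updated: d(A,SX)=29/2, d(G,SX)=25, d(O,SX)=28, d(SX,V)=45/2, d(SX,Z)=47/2
step 2: merge (O,V) at d=2, Q=-327/2; branch lengths O→-67/16, V→99/16; new cluster OV
  updated: d(A,OV)=17/2, d(G,OV)=22, d(OV,SX)=97/4, d(OV,Z)=25
step 3: merge (A,G) at d=4, Q=-115; branch lengths A→-25/6, G→49/6; new cluster AG
  updated: d(AG,OV)=53/4, d(AG,SX)=71/4, d(AG,Z)=45/2
step 4: merge (AG,OV) at d=53/4, Q=-179/2; branch lengths AG→35/8, OV→71/8; new cluster AGOV
  updated: d(AGOV,SX)=115/8, d(AGOV,Z)=137/8
step 5: merge (AGOV,SX) at d=115/8, Q=-55; branch lengths AGOV→4, SX→83/8; new cluster AGOSVX
  updated: d(AGOSVX,Z)=105/8
step 6: merge (AGOSVX,Z) at d=105/8; branch lengths AGOSVX→105/16, Z→105/16; new cluster AGOSVXZ
final tree: ((((A:-25/6,G:49/6):35/8,(O:-67/16,V:99/16):71/8):4,(S:13/2,X:27/2):83/8):105/16,Z:105/16)
total length: 267/4

S,X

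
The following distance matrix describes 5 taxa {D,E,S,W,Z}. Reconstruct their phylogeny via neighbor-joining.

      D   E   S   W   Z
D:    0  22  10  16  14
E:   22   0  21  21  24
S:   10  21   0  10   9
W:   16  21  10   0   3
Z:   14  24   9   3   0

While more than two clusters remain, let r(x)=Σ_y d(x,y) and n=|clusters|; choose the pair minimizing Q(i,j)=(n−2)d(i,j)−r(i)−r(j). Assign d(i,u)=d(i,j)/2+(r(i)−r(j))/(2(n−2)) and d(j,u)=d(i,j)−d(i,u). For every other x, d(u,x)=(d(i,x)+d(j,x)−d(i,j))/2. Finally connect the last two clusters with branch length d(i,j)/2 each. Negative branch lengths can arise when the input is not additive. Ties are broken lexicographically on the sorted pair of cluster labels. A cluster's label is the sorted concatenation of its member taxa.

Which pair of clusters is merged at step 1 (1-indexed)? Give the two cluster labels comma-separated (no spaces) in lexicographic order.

1. join W+Z (d=3, Q=-91) ⇒ WZ; edges |W|=3/2, |Z|=3/2
  updated: d(D,WZ)=27/2, d(E,WZ)=21, d(S,WZ)=8
2. join D+E (d=22, Q=-131/2) ⇒ DE; edges |D|=51/8, |E|=125/8
  updated: d(DE,S)=9/2, d(DE,WZ)=25/4
3. join DE+S (d=9/2, Q=-75/4) ⇒ DES; edges |DE|=11/8, |S|=25/8
  updated: d(DES,WZ)=39/8
4. join DES+WZ (d=39/8) ⇒ DESWZ; edges |DES|=39/16, |WZ|=39/16
final tree: (((D:51/8,E:125/8):11/8,S:25/8):39/16,(W:3/2,Z:3/2):39/16)
total length: 275/8

W,Z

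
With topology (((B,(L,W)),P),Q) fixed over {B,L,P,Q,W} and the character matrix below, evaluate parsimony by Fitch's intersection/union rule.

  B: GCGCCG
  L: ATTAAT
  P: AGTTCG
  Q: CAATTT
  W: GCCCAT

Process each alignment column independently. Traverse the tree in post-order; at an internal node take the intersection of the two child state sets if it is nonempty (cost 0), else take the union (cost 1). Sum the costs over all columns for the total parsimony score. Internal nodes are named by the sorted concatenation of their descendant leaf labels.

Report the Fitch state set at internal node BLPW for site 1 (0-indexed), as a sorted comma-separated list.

C,G

LW@0: {A} ∪ {G} = {A,G} (union, +1)
BLW@0: {G} ∩ {A,G} = {G} (intersection, +0)
BLPW@0: {G} ∪ {A} = {A,G} (union, +1)
BLPQW@0: {A,G} ∪ {C} = {A,C,G} (union, +1)
LW@1: {T} ∪ {C} = {C,T} (union, +1)
BLW@1: {C} ∩ {C,T} = {C} (intersection, +0)
BLPW@1: {C} ∪ {G} = {C,G} (union, +1)
BLPQW@1: {C,G} ∪ {A} = {A,C,G} (union, +1)
LW@2: {T} ∪ {C} = {C,T} (union, +1)
BLW@2: {G} ∪ {C,T} = {C,G,T} (union, +1)
BLPW@2: {C,G,T} ∩ {T} = {T} (intersection, +0)
BLPQW@2: {T} ∪ {A} = {A,T} (union, +1)
LW@3: {A} ∪ {C} = {A,C} (union, +1)
BLW@3: {C} ∩ {A,C} = {C} (intersection, +0)
BLPW@3: {C} ∪ {T} = {C,T} (union, +1)
BLPQW@3: {C,T} ∩ {T} = {T} (intersection, +0)
LW@4: {A} ∩ {A} = {A} (intersection, +0)
BLW@4: {C} ∪ {A} = {A,C} (union, +1)
BLPW@4: {A,C} ∩ {C} = {C} (intersection, +0)
BLPQW@4: {C} ∪ {T} = {C,T} (union, +1)
LW@5: {T} ∩ {T} = {T} (intersection, +0)
BLW@5: {G} ∪ {T} = {G,T} (union, +1)
BLPW@5: {G,T} ∩ {G} = {G} (intersection, +0)
BLPQW@5: {G} ∪ {T} = {G,T} (union, +1)
per-site changes: [3, 3, 3, 2, 2, 2]; total = 15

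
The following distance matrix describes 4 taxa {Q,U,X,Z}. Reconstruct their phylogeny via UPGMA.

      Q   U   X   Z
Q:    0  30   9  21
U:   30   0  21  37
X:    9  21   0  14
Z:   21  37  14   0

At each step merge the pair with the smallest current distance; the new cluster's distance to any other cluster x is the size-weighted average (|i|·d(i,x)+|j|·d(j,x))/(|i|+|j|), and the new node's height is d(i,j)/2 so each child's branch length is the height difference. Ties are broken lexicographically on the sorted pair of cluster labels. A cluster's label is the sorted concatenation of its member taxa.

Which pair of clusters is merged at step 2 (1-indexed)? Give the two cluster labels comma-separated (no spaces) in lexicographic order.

1. join Q+X (d=9) ⇒ QX; edges |Q|=9/2, |X|=9/2
  updated: d(QX,U)=51/2, d(QX,Z)=35/2
2. join QX+Z (d=35/2) ⇒ QXZ; edges |QX|=17/4, |Z|=35/4
  updated: d(QXZ,U)=88/3
3. join QXZ+U (d=88/3) ⇒ QUXZ; edges |QXZ|=71/12, |U|=44/3
final tree: (((Q:9/2,X:9/2):17/4,Z:35/4):71/12,U:44/3)
total length: 511/12

QX,Z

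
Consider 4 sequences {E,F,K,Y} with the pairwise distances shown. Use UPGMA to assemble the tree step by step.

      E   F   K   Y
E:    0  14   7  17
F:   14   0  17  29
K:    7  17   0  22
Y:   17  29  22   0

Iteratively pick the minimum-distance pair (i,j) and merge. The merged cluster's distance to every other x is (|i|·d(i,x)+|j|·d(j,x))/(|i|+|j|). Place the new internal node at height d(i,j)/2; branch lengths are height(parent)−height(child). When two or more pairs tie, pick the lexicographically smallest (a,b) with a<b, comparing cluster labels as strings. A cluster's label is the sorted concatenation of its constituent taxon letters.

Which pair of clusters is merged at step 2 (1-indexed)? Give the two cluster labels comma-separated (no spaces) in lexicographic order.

step 1: merge (E,K) at d=7; branch lengths E→7/2, K→7/2; new cluster EK
  updated: d(EK,F)=31/2, d(EK,Y)=39/2
step 2: merge (EK,F) at d=31/2; branch lengths EK→17/4, F→31/4; new cluster EFK
  updated: d(EFK,Y)=68/3
step 3: merge (EFK,Y) at d=68/3; branch lengths EFK→43/12, Y→34/3; new cluster EFKY
final tree: (((E:7/2,K:7/2):17/4,F:31/4):43/12,Y:34/3)
total length: 407/12

EK,F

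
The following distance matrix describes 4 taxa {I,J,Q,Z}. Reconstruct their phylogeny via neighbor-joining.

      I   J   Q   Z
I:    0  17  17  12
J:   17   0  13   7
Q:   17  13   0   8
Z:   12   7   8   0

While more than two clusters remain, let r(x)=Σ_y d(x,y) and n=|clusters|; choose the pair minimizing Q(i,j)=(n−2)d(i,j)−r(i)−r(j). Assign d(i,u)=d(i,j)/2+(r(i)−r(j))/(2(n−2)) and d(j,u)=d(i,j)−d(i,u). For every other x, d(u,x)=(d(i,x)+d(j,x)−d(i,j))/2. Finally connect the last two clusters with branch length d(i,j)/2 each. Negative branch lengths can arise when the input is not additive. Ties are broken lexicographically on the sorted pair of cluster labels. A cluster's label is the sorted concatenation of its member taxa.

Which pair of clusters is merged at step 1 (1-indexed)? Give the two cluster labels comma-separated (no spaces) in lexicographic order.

step 1: merge (I,Q) at d=17, Q=-50; branch lengths I→21/2, Q→13/2; new cluster IQ
  updated: d(IQ,J)=13/2, d(IQ,Z)=3/2
step 2: merge (IQ,J) at d=13/2, Q=-15; branch lengths IQ→1/2, J→6; new cluster IJQ
  updated: d(IJQ,Z)=1
step 3: merge (IJQ,Z) at d=1; branch lengths IJQ→1/2, Z→1/2; new cluster IJQZ
final tree: (((I:21/2,Q:13/2):1/2,J:6):1/2,Z:1/2)
total length: 49/2

I,Q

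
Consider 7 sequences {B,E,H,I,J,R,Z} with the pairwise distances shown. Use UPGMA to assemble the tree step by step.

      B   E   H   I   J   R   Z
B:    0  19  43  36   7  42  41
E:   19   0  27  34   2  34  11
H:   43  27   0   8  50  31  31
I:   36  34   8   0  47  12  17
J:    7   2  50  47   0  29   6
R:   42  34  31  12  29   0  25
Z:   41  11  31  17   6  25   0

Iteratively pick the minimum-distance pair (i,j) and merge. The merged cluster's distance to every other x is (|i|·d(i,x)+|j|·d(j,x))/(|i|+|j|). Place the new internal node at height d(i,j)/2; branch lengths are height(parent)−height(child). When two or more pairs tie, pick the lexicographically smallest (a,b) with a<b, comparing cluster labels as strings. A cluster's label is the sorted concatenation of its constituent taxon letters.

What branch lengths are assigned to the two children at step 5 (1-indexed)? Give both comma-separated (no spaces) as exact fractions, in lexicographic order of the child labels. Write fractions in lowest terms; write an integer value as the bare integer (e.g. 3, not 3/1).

iteration 1: select E,J (d=2); attach at lengths (1, 1); label the merged cluster EJ
  updated: d(B,EJ)=13, d(EJ,H)=77/2, d(EJ,I)=81/2, d(EJ,R)=63/2, d(EJ,Z)=17/2
iteration 2: select H,I (d=8); attach at lengths (4, 4); label the merged cluster HI
  updated: d(B,HI)=79/2, d(EJ,HI)=79/2, d(HI,R)=43/2, d(HI,Z)=24
iteration 3: select EJ,Z (d=17/2); attach at lengths (13/4, 17/4); label the merged cluster EJZ
  updated: d(B,EJZ)=67/3, d(EJZ,HI)=103/3, d(EJZ,R)=88/3
iteration 4: select HI,R (d=43/2); attach at lengths (27/4, 43/4); label the merged cluster HIR
  updated: d(B,HIR)=121/3, d(EJZ,HIR)=98/3
iteration 5: select B,EJZ (d=67/3); attach at lengths (67/6, 83/12); label the merged cluster BEJZ
  updated: d(BEJZ,HIR)=415/12
iteration 6: select BEJZ,HIR (d=415/12); attach at lengths (49/8, 157/24); label the merged cluster BEHIJRZ
final tree: ((B:67/6,((E:1,J:1):13/4,Z:17/4):83/12):49/8,((H:4,I:4):27/4,R:43/4):157/24)
total length: 263/4

67/6,83/12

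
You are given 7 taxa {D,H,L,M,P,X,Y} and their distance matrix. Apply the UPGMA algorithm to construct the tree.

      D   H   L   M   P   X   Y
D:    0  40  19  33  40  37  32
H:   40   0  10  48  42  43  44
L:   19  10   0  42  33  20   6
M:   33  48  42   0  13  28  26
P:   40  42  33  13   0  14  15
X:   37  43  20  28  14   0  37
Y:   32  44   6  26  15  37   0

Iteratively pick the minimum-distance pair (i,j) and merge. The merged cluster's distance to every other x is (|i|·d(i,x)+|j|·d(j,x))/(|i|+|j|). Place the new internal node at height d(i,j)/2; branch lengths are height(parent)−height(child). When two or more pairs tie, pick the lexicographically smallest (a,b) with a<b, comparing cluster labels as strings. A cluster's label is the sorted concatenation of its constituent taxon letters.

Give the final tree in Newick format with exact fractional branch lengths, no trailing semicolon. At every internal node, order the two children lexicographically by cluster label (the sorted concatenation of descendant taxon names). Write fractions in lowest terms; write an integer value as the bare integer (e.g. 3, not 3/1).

1. join L+Y (d=6) ⇒ LY; edges |L|=3, |Y|=3
  updated: d(D,LY)=51/2, d(H,LY)=27, d(LY,M)=34, d(LY,P)=24, d(LY,X)=57/2
2. join M+P (d=13) ⇒ MP; edges |M|=13/2, |P|=13/2
  updated: d(D,MP)=73/2, d(H,MP)=45, d(LY,MP)=29, d(MP,X)=21
3. join MP+X (d=21) ⇒ MPX; edges |MP|=4, |X|=21/2
  updated: d(D,MPX)=110/3, d(H,MPX)=133/3, d(LY,MPX)=173/6
4. join D+LY (d=51/2) ⇒ DLY; edges |D|=51/4, |LY|=39/4
  updated: d(DLY,H)=94/3, d(DLY,MPX)=283/9
5. join DLY+H (d=94/3) ⇒ DHLY; edges |DLY|=35/12, |H|=47/3
  updated: d(DHLY,MPX)=104/3
6. join DHLY+MPX (d=104/3) ⇒ DHLMPXY; edges |DHLY|=5/3, |MPX|=41/6
final tree: (((D:51/4,(L:3,Y:3):39/4):35/12,H:47/3):5/3,((M:13/2,P:13/2):4,X:21/2):41/6)
total length: 997/12

(((D:51/4,(L:3,Y:3):39/4):35/12,H:47/3):5/3,((M:13/2,P:13/2):4,X:21/2):41/6)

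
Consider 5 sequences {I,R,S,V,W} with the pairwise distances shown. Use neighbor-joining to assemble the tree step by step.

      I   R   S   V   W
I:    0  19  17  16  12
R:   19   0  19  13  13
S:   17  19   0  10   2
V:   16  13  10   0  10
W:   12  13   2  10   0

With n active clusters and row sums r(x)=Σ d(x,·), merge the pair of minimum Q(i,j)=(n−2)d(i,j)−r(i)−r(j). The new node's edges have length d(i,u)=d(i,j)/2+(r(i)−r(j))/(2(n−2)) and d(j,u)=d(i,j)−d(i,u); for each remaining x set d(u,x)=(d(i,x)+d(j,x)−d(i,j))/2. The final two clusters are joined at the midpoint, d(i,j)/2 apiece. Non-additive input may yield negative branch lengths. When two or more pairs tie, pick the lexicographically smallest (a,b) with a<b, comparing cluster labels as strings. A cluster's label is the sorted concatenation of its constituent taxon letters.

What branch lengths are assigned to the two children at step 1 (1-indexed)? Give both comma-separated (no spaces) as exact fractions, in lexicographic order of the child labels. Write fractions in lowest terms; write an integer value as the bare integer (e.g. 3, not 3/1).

17/6,-5/6

1. join S+W (d=2, Q=-79) ⇒ SW; edges |S|=17/6, |W|=-5/6
  updated: d(I,SW)=27/2, d(R,SW)=15, d(SW,V)=9
2. join I+SW (d=27/2, Q=-59) ⇒ ISW; edges |I|=19/2, |SW|=4
  updated: d(ISW,R)=41/4, d(ISW,V)=23/4
3. join ISW+R (d=41/4, Q=-29) ⇒ IRSW; edges |ISW|=3/2, |R|=35/4
  updated: d(IRSW,V)=17/4
4. join IRSW+V (d=17/4) ⇒ IRSVW; edges |IRSW|=17/8, |V|=17/8
final tree: (((I:19/2,(S:17/6,W:-5/6):4):3/2,R:35/4):17/8,V:17/8)
total length: 30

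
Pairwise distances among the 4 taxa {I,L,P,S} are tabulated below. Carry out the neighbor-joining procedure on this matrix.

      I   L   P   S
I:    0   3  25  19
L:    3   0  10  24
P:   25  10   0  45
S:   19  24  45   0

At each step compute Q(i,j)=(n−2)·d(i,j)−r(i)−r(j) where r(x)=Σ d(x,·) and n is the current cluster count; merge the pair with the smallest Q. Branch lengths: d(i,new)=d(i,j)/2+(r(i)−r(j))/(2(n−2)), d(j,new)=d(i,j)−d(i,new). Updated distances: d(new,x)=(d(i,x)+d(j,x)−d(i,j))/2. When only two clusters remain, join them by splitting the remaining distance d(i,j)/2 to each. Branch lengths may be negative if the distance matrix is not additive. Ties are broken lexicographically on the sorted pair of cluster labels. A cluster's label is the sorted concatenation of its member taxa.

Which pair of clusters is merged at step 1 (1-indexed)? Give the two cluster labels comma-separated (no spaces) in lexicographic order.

iteration 1: select I,S (d=19, Q=-97); attach at lengths (-3/4, 79/4); label the merged cluster IS
  updated: d(IS,L)=4, d(IS,P)=51/2
iteration 2: select IS,L (d=4, Q=-79/2); attach at lengths (39/4, -23/4); label the merged cluster ILS
  updated: d(ILS,P)=63/4
iteration 3: select ILS,P (d=63/4); attach at lengths (63/8, 63/8); label the merged cluster ILPS
final tree: (((I:-3/4,S:79/4):39/4,L:-23/4):63/8,P:63/8)
total length: 155/4

I,S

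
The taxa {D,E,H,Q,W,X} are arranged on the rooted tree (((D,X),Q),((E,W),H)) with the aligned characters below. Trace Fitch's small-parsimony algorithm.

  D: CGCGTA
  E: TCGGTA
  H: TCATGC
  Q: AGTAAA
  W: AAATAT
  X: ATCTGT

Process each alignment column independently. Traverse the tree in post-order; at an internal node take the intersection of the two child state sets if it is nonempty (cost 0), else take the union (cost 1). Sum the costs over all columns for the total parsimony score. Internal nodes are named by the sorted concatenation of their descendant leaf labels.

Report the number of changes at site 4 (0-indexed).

[col 0] DX: children D:{C}, X:{A} ∪→ {A,C}; cost 1
[col 0] DQX: children DX:{A,C}, Q:{A} ∩→ {A}; cost 0
[col 0] EW: children E:{T}, W:{A} ∪→ {A,T}; cost 1
[col 0] EHW: children EW:{A,T}, H:{T} ∩→ {T}; cost 0
[col 0] DEHQWX: children DQX:{A}, EHW:{T} ∪→ {A,T}; cost 1
[col 1] DX: children D:{G}, X:{T} ∪→ {G,T}; cost 1
[col 1] DQX: children DX:{G,T}, Q:{G} ∩→ {G}; cost 0
[col 1] EW: children E:{C}, W:{A} ∪→ {A,C}; cost 1
[col 1] EHW: children EW:{A,C}, H:{C} ∩→ {C}; cost 0
[col 1] DEHQWX: children DQX:{G}, EHW:{C} ∪→ {C,G}; cost 1
[col 2] DX: children D:{C}, X:{C} ∩→ {C}; cost 0
[col 2] DQX: children DX:{C}, Q:{T} ∪→ {C,T}; cost 1
[col 2] EW: children E:{G}, W:{A} ∪→ {A,G}; cost 1
[col 2] EHW: children EW:{A,G}, H:{A} ∩→ {A}; cost 0
[col 2] DEHQWX: children DQX:{C,T}, EHW:{A} ∪→ {A,C,T}; cost 1
[col 3] DX: children D:{G}, X:{T} ∪→ {G,T}; cost 1
[col 3] DQX: children DX:{G,T}, Q:{A} ∪→ {A,G,T}; cost 1
[col 3] EW: children E:{G}, W:{T} ∪→ {G,T}; cost 1
[col 3] EHW: children EW:{G,T}, H:{T} ∩→ {T}; cost 0
[col 3] DEHQWX: children DQX:{A,G,T}, EHW:{T} ∩→ {T}; cost 0
[col 4] DX: children D:{T}, X:{G} ∪→ {G,T}; cost 1
[col 4] DQX: children DX:{G,T}, Q:{A} ∪→ {A,G,T}; cost 1
[col 4] EW: children E:{T}, W:{A} ∪→ {A,T}; cost 1
[col 4] EHW: children EW:{A,T}, H:{G} ∪→ {A,G,T}; cost 1
[col 4] DEHQWX: children DQX:{A,G,T}, EHW:{A,G,T} ∩→ {A,G,T}; cost 0
[col 5] DX: children D:{A}, X:{T} ∪→ {A,T}; cost 1
[col 5] DQX: children DX:{A,T}, Q:{A} ∩→ {A}; cost 0
[col 5] EW: children E:{A}, W:{T} ∪→ {A,T}; cost 1
[col 5] EHW: children EW:{A,T}, H:{C} ∪→ {A,C,T}; cost 1
[col 5] DEHQWX: children DQX:{A}, EHW:{A,C,T} ∩→ {A}; cost 0
per-site changes: [3, 3, 3, 3, 4, 3]; total = 19

4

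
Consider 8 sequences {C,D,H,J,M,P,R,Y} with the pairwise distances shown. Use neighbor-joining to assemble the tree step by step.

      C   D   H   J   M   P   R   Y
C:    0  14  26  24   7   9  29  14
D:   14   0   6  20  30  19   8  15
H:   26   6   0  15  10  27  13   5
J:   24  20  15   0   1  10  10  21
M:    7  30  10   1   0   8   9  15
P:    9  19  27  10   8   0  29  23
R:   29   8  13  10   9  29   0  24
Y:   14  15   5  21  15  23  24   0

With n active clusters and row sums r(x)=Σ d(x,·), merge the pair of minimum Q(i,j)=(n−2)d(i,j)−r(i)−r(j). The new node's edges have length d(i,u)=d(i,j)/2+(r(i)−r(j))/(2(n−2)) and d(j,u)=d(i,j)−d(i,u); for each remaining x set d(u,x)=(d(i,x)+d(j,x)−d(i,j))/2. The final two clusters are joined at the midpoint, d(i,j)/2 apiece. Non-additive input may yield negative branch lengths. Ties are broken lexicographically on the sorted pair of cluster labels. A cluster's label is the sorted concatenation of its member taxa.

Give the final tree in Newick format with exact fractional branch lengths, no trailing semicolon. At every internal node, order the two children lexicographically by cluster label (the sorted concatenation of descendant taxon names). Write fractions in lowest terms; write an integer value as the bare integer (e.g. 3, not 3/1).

iteration 1: select C,P (d=9, Q=-194); attach at lengths (13/3, 14/3); label the merged cluster CP
  updated: d(CP,D)=12, d(CP,H)=22, d(CP,J)=25/2, d(CP,M)=3, d(CP,R)=49/2, d(CP,Y)=14
iteration 2: select J,M (d=1, Q=-285/2); attach at lengths (33/20, -13/20); label the merged cluster JM
  updated: d(CP,JM)=29/4, d(D,JM)=49/2, d(H,JM)=12, d(JM,R)=9, d(JM,Y)=35/2
iteration 3: select CP,JM (d=29/4, Q=-121); attach at lengths (77/16, 39/16); label the merged cluster CJMP
  updated: d(CJMP,D)=117/8, d(CJMP,H)=107/8, d(CJMP,R)=105/8, d(CJMP,Y)=97/8
iteration 4: select H,Y (d=5, Q=-157/2); attach at lengths (-5/8, 45/8); label the merged cluster HY
  updated: d(CJMP,HY)=41/4, d(D,HY)=8, d(HY,R)=16
iteration 5: select CJMP,HY (d=41/4, Q=-207/4); attach at lengths (97/16, 67/16); label the merged cluster CHJMPY
  updated: d(CHJMPY,D)=99/16, d(CHJMPY,R)=151/16
iteration 6: select CHJMPY,D (d=99/16, Q=-189/8); attach at lengths (61/16, 19/8); label the merged cluster CDHJMPY
  updated: d(CDHJMPY,R)=45/8
iteration 7: select CDHJMPY,R (d=45/8); attach at lengths (45/16, 45/16); label the merged cluster CDHJMPRY
final tree: (((((C:13/3,P:14/3):77/16,(J:33/20,M:-13/20):39/16):97/16,(H:-5/8,Y:45/8):67/16):61/16,D:19/8):45/16,R:45/16)
total length: 709/16

(((((C:13/3,P:14/3):77/16,(J:33/20,M:-13/20):39/16):97/16,(H:-5/8,Y:45/8):67/16):61/16,D:19/8):45/16,R:45/16)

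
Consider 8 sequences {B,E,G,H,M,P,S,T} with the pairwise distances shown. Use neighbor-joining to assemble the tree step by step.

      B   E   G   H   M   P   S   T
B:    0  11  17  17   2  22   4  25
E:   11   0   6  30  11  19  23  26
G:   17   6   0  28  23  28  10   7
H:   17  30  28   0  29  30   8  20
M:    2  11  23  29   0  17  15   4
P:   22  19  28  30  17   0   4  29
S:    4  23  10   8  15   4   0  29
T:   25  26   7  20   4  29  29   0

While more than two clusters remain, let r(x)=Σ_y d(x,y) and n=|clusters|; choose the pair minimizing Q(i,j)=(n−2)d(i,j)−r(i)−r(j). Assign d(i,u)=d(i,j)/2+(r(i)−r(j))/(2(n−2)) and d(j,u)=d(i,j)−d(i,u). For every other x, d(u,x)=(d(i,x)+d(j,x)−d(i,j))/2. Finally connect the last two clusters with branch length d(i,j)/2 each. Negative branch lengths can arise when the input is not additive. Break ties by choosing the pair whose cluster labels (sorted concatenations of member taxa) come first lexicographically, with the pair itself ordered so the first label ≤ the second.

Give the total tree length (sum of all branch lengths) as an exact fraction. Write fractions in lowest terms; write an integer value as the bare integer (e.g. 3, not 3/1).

step 1: merge (P,S) at d=4, Q=-218; branch lengths P→20/3, S→-8/3; new cluster PS
  updated: d(B,PS)=11, d(E,PS)=19, d(G,PS)=17, d(H,PS)=17, d(M,PS)=14, d(PS,T)=27
step 2: merge (G,T) at d=7, Q=-172; branch lengths G→12/5, T→23/5; new cluster GT
  updated: d(B,GT)=35/2, d(E,GT)=25/2, d(GT,H)=41/2, d(GT,M)=10, d(GT,PS)=37/2
step 3: merge (H,PS) at d=17, Q=-125; branch lengths H→51/4, PS→17/4; new cluster HPS
  updated: d(B,HPS)=11/2, d(E,HPS)=16, d(GT,HPS)=11, d(HPS,M)=13
step 4: merge (B,M) at d=2, Q=-66; branch lengths B→1, M→1; new cluster BM
  updated: d(BM,E)=10, d(BM,GT)=51/4, d(BM,HPS)=33/4
step 5: merge (BM,HPS) at d=33/4, Q=-199/4; branch lengths BM→49/16, HPS→83/16; new cluster BHMPS
  updated: d(BHMPS,E)=71/8, d(BHMPS,GT)=31/4
step 6: merge (BHMPS,E) at d=71/8, Q=-233/8; branch lengths BHMPS→33/16, E→109/16; new cluster BEHMPS
  updated: d(BEHMPS,GT)=91/16
step 7: merge (BEHMPS,GT) at d=91/16; branch lengths BEHMPS→91/32, GT→91/32; new cluster BEGHMPST
final tree: ((((B:1,M:1):49/16,(H:51/4,(P:20/3,S:-8/3):17/4):83/16):33/16,E:109/16):91/32,(G:12/5,T:23/5):91/32)
total length: 845/16

845/16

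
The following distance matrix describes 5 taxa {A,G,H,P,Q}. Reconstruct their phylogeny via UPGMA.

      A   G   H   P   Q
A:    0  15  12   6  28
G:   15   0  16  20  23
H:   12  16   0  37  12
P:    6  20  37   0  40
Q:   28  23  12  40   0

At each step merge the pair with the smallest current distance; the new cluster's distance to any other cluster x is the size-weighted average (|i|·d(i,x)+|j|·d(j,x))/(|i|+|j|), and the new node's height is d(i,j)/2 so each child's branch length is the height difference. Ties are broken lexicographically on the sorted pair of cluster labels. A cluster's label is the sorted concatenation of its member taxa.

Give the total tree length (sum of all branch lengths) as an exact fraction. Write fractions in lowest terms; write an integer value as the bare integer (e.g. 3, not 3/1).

175/4

1. join A+P (d=6) ⇒ AP; edges |A|=3, |P|=3
  updated: d(AP,G)=35/2, d(AP,H)=49/2, d(AP,Q)=34
2. join H+Q (d=12) ⇒ HQ; edges |H|=6, |Q|=6
  updated: d(AP,HQ)=117/4, d(G,HQ)=39/2
3. join AP+G (d=35/2) ⇒ AGP; edges |AP|=23/4, |G|=35/4
  updated: d(AGP,HQ)=26
4. join AGP+HQ (d=26) ⇒ AGHPQ; edges |AGP|=17/4, |HQ|=7
final tree: (((A:3,P:3):23/4,G:35/4):17/4,(H:6,Q:6):7)
total length: 175/4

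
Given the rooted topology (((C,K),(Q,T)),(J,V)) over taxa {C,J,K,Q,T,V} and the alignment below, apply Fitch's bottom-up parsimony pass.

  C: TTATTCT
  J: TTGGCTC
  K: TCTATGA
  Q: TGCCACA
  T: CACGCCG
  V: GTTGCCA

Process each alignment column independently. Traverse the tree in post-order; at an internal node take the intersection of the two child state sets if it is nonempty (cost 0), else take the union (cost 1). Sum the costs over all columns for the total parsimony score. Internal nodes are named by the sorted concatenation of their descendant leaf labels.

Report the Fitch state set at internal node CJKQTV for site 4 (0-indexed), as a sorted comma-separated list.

C

[col 0] CK: children C:{T}, K:{T} ∩→ {T}; cost 0
[col 0] QT: children Q:{T}, T:{C} ∪→ {C,T}; cost 1
[col 0] CKQT: children CK:{T}, QT:{C,T} ∩→ {T}; cost 0
[col 0] JV: children J:{T}, V:{G} ∪→ {G,T}; cost 1
[col 0] CJKQTV: children CKQT:{T}, JV:{G,T} ∩→ {T}; cost 0
[col 1] CK: children C:{T}, K:{C} ∪→ {C,T}; cost 1
[col 1] QT: children Q:{G}, T:{A} ∪→ {A,G}; cost 1
[col 1] CKQT: children CK:{C,T}, QT:{A,G} ∪→ {A,C,G,T}; cost 1
[col 1] JV: children J:{T}, V:{T} ∩→ {T}; cost 0
[col 1] CJKQTV: children CKQT:{A,C,G,T}, JV:{T} ∩→ {T}; cost 0
[col 2] CK: children C:{A}, K:{T} ∪→ {A,T}; cost 1
[col 2] QT: children Q:{C}, T:{C} ∩→ {C}; cost 0
[col 2] CKQT: children CK:{A,T}, QT:{C} ∪→ {A,C,T}; cost 1
[col 2] JV: children J:{G}, V:{T} ∪→ {G,T}; cost 1
[col 2] CJKQTV: children CKQT:{A,C,T}, JV:{G,T} ∩→ {T}; cost 0
[col 3] CK: children C:{T}, K:{A} ∪→ {A,T}; cost 1
[col 3] QT: children Q:{C}, T:{G} ∪→ {C,G}; cost 1
[col 3] CKQT: children CK:{A,T}, QT:{C,G} ∪→ {A,C,G,T}; cost 1
[col 3] JV: children J:{G}, V:{G} ∩→ {G}; cost 0
[col 3] CJKQTV: children CKQT:{A,C,G,T}, JV:{G} ∩→ {G}; cost 0
[col 4] CK: children C:{T}, K:{T} ∩→ {T}; cost 0
[col 4] QT: children Q:{A}, T:{C} ∪→ {A,C}; cost 1
[col 4] CKQT: children CK:{T}, QT:{A,C} ∪→ {A,C,T}; cost 1
[col 4] JV: children J:{C}, V:{C} ∩→ {C}; cost 0
[col 4] CJKQTV: children CKQT:{A,C,T}, JV:{C} ∩→ {C}; cost 0
[col 5] CK: children C:{C}, K:{G} ∪→ {C,G}; cost 1
[col 5] QT: children Q:{C}, T:{C} ∩→ {C}; cost 0
[col 5] CKQT: children CK:{C,G}, QT:{C} ∩→ {C}; cost 0
[col 5] JV: children J:{T}, V:{C} ∪→ {C,T}; cost 1
[col 5] CJKQTV: children CKQT:{C}, JV:{C,T} ∩→ {C}; cost 0
[col 6] CK: children C:{T}, K:{A} ∪→ {A,T}; cost 1
[col 6] QT: children Q:{A}, T:{G} ∪→ {A,G}; cost 1
[col 6] CKQT: children CK:{A,T}, QT:{A,G} ∩→ {A}; cost 0
[col 6] JV: children J:{C}, V:{A} ∪→ {A,C}; cost 1
[col 6] CJKQTV: children CKQT:{A}, JV:{A,C} ∩→ {A}; cost 0
per-site changes: [2, 3, 3, 3, 2, 2, 3]; total = 18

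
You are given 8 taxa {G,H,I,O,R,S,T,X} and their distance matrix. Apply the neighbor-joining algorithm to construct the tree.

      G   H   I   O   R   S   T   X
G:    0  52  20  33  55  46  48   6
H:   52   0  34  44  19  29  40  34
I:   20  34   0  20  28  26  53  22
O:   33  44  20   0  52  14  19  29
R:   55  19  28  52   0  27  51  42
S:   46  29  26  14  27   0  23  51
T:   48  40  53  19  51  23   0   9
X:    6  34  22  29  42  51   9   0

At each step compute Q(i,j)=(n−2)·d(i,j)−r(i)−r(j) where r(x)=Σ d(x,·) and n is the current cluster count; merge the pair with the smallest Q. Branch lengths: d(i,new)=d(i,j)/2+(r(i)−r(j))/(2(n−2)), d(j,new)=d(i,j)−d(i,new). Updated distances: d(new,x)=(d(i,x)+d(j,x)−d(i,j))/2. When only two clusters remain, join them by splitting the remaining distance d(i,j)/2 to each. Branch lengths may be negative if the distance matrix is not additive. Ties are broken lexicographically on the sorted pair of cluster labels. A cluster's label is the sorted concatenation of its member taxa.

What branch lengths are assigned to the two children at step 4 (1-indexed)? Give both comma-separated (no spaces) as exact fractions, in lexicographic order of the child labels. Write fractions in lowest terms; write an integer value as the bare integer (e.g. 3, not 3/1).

1. join G+X (d=6, Q=-417) ⇒ GX; edges |G|=103/12, |X|=-31/12
  updated: d(GX,H)=40, d(GX,I)=18, d(GX,O)=28, d(GX,R)=91/2, d(GX,S)=91/2, d(GX,T)=51/2
2. join H+R (d=19, Q=-667/2) ⇒ HR; edges |H|=157/20, |R|=223/20
  updated: d(GX,HR)=133/4, d(HR,I)=43/2, d(HR,O)=77/2, d(HR,S)=37/2, d(HR,T)=36
3. join GX+I (d=18, Q=-867/4) ⇒ GIX; edges |GX|=335/32, |I|=241/32
  updated: d(GIX,HR)=147/8, d(GIX,O)=15, d(GIX,S)=107/4, d(GIX,T)=121/4
4. join GIX+HR (d=147/8, Q=-1173/8) ⇒ GHIRX; edges |GIX|=91/16, |HR|=203/16
  updated: d(GHIRX,O)=281/16, d(GHIRX,S)=215/16, d(GHIRX,T)=383/16
5. join GHIRX+S (d=215/16, Q=-157/2) ⇒ GHIRSX; edges |GHIRX|=251/32, |S|=179/32
  updated: d(GHIRSX,O)=145/16, d(GHIRSX,T)=67/4
6. join GHIRSX+O (d=145/16, Q=-717/16) ⇒ GHIORSX; edges |GHIRSX|=109/32, |O|=181/32
  updated: d(GHIORSX,T)=427/32
7. join GHIORSX+T (d=427/32) ⇒ GHIORSTX; edges |GHIORSX|=427/64, |T|=427/64
final tree: ((((((G:103/12,X:-31/12):335/32,I:241/32):91/16,(H:157/20,R:223/20):203/16):251/32,S:179/32):109/32,O:181/32):427/64,T:427/64)
total length: 3111/32

91/16,203/16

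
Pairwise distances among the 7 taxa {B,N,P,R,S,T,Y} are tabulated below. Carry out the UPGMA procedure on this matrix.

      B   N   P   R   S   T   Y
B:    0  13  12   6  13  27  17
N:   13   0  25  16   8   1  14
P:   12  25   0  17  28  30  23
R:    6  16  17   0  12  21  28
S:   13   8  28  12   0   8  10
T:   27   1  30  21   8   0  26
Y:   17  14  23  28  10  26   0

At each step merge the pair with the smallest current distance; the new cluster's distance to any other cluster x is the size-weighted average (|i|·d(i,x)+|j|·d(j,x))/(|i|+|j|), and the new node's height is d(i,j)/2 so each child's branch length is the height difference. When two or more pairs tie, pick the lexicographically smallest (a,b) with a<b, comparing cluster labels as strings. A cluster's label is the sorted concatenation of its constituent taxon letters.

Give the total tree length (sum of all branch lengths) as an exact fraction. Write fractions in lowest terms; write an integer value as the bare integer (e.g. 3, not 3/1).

265/6

iteration 1: select N,T (d=1); attach at lengths (1/2, 1/2); label the merged cluster NT
  updated: d(B,NT)=20, d(NT,P)=55/2, d(NT,R)=37/2, d(NT,S)=8, d(NT,Y)=20
iteration 2: select B,R (d=6); attach at lengths (3, 3); label the merged cluster BR
  updated: d(BR,NT)=77/4, d(BR,P)=29/2, d(BR,S)=25/2, d(BR,Y)=45/2
iteration 3: select NT,S (d=8); attach at lengths (7/2, 4); label the merged cluster NST
  updated: d(BR,NST)=17, d(NST,P)=83/3, d(NST,Y)=50/3
iteration 4: select BR,P (d=29/2); attach at lengths (17/4, 29/4); label the merged cluster BPR
  updated: d(BPR,NST)=185/9, d(BPR,Y)=68/3
iteration 5: select NST,Y (d=50/3); attach at lengths (13/3, 25/3); label the merged cluster NSTY
  updated: d(BPR,NSTY)=253/12
iteration 6: select BPR,NSTY (d=253/12); attach at lengths (79/24, 53/24); label the merged cluster BNPRSTY
final tree: (((B:3,R:3):17/4,P:29/4):79/24,(((N:1/2,T:1/2):7/2,S:4):13/3,Y:25/3):53/24)
total length: 265/6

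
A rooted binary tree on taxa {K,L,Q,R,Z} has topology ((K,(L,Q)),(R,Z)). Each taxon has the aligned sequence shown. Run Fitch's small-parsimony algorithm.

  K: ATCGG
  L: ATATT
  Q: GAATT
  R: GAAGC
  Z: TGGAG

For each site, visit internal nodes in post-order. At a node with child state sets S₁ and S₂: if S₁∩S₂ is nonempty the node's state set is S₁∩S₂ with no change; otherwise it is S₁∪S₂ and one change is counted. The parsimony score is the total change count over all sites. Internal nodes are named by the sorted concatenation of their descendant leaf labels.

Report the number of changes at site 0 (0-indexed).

LQ@0: {A} ∪ {G} = {A,G} (union, +1)
KLQ@0: {A} ∩ {A,G} = {A} (intersection, +0)
RZ@0: {G} ∪ {T} = {G,T} (union, +1)
KLQRZ@0: {A} ∪ {G,T} = {A,G,T} (union, +1)
LQ@1: {T} ∪ {A} = {A,T} (union, +1)
KLQ@1: {T} ∩ {A,T} = {T} (intersection, +0)
RZ@1: {A} ∪ {G} = {A,G} (union, +1)
KLQRZ@1: {T} ∪ {A,G} = {A,G,T} (union, +1)
LQ@2: {A} ∩ {A} = {A} (intersection, +0)
KLQ@2: {C} ∪ {A} = {A,C} (union, +1)
RZ@2: {A} ∪ {G} = {A,G} (union, +1)
KLQRZ@2: {A,C} ∩ {A,G} = {A} (intersection, +0)
LQ@3: {T} ∩ {T} = {T} (intersection, +0)
KLQ@3: {G} ∪ {T} = {G,T} (union, +1)
RZ@3: {G} ∪ {A} = {A,G} (union, +1)
KLQRZ@3: {G,T} ∩ {A,G} = {G} (intersection, +0)
LQ@4: {T} ∩ {T} = {T} (intersection, +0)
KLQ@4: {G} ∪ {T} = {G,T} (union, +1)
RZ@4: {C} ∪ {G} = {C,G} (union, +1)
KLQRZ@4: {G,T} ∩ {C,G} = {G} (intersection, +0)
per-site changes: [3, 3, 2, 2, 2]; total = 12

3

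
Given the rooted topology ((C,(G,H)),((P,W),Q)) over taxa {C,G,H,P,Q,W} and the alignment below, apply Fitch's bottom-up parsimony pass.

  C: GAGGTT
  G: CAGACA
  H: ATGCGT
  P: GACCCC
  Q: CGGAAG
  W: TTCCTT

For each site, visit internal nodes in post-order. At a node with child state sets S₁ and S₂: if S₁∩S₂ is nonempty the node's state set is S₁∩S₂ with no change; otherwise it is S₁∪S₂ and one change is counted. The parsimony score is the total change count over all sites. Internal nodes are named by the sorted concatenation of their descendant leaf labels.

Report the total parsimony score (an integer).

18

site 0, node GH: G={C} ∪ H={A} → {A,C} (+1)
site 0, node CGH: C={G} ∪ GH={A,C} → {A,C,G} (+1)
site 0, node PW: P={G} ∪ W={T} → {G,T} (+1)
site 0, node PQW: PW={G,T} ∪ Q={C} → {C,G,T} (+1)
site 0, node CGHPQW: CGH={A,C,G} ∩ PQW={C,G,T} → {C,G} (+0)
site 1, node GH: G={A} ∪ H={T} → {A,T} (+1)
site 1, node CGH: C={A} ∩ GH={A,T} → {A} (+0)
site 1, node PW: P={A} ∪ W={T} → {A,T} (+1)
site 1, node PQW: PW={A,T} ∪ Q={G} → {A,G,T} (+1)
site 1, node CGHPQW: CGH={A} ∩ PQW={A,G,T} → {A} (+0)
site 2, node GH: G={G} ∩ H={G} → {G} (+0)
site 2, node CGH: C={G} ∩ GH={G} → {G} (+0)
site 2, node PW: P={C} ∩ W={C} → {C} (+0)
site 2, node PQW: PW={C} ∪ Q={G} → {C,G} (+1)
site 2, node CGHPQW: CGH={G} ∩ PQW={C,G} → {G} (+0)
site 3, node GH: G={A} ∪ H={C} → {A,C} (+1)
site 3, node CGH: C={G} ∪ GH={A,C} → {A,C,G} (+1)
site 3, node PW: P={C} ∩ W={C} → {C} (+0)
site 3, node PQW: PW={C} ∪ Q={A} → {A,C} (+1)
site 3, node CGHPQW: CGH={A,C,G} ∩ PQW={A,C} → {A,C} (+0)
site 4, node GH: G={C} ∪ H={G} → {C,G} (+1)
site 4, node CGH: C={T} ∪ GH={C,G} → {C,G,T} (+1)
site 4, node PW: P={C} ∪ W={T} → {C,T} (+1)
site 4, node PQW: PW={C,T} ∪ Q={A} → {A,C,T} (+1)
site 4, node CGHPQW: CGH={C,G,T} ∩ PQW={A,C,T} → {C,T} (+0)
site 5, node GH: G={A} ∪ H={T} → {A,T} (+1)
site 5, node CGH: C={T} ∩ GH={A,T} → {T} (+0)
site 5, node PW: P={C} ∪ W={T} → {C,T} (+1)
site 5, node PQW: PW={C,T} ∪ Q={G} → {C,G,T} (+1)
site 5, node CGHPQW: CGH={T} ∩ PQW={C,G,T} → {T} (+0)
per-site changes: [4, 3, 1, 3, 4, 3]; total = 18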